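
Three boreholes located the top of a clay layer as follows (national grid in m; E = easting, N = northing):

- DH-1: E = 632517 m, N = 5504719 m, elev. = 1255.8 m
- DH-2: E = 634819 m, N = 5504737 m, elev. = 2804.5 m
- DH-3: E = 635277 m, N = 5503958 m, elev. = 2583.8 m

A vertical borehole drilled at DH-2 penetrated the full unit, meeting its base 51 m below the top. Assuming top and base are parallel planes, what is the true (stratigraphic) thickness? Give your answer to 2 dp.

36.98 m

Let the plane be z = a·E + b·N + c.
DH-2−DH-1: 2302a + 18b = 1548.7;  DH-3−DH-1: 2760a − 761b = 1328.
Solving gives a = 0.66748, b = 0.67575.
|∇z| = √(a²+b²) = 0.94982, so dip δ = arctan(0.94982) = 43.53°.
True thickness = vertical thickness × cos δ = 51 × cos 43.53° = 36.98 m.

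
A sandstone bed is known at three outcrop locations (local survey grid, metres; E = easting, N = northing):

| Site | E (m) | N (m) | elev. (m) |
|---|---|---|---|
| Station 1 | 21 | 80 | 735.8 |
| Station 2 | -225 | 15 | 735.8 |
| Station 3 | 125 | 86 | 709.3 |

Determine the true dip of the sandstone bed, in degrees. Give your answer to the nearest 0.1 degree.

51.9°

Two edge vectors: Station 1→Station 2 = (-246, -65, 0), Station 1→Station 3 = (104, 6, -26.5).
Normal n = (Station 1→Station 2) × (Station 1→Station 3) = (1722.5, -6519, 5284).
So ∂z/∂E = −n_x/n_z = −0.32598 and ∂z/∂N = −n_y/n_z = 1.23372.
Gradient magnitude |∇z| = √(a² + b²) = √(0.10627 + 1.52208) = 1.27606.
True dip = arctan(1.27606) = 51.9°, dipping toward SSE (azimuth ≈ 165°).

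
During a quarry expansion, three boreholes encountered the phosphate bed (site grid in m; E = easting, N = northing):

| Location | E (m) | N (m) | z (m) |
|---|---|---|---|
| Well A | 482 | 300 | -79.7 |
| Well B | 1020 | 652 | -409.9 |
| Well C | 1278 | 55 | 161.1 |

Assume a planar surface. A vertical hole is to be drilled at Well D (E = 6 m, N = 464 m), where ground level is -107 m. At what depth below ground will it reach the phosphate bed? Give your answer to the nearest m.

Two edge vectors: Well A→Well B = (538, 352, -330.2), Well A→Well C = (796, -245, 240.8).
Normal n = (Well A→Well B) × (Well A→Well C) = (3862.6, -392389.6, -412002).
So ∂z/∂E = −n_x/n_z = 0.00938 and ∂z/∂N = −n_y/n_z = −0.95240.
Intercept c from Well A: -79.7 − 4.52 + 285.72 = 201.50.
At (6, 464): z_contact = 0.1 − 441.9 + 201.50 = -240.4 m.
Depth below ground = -107 − (-240.4) = 133 m.

133 m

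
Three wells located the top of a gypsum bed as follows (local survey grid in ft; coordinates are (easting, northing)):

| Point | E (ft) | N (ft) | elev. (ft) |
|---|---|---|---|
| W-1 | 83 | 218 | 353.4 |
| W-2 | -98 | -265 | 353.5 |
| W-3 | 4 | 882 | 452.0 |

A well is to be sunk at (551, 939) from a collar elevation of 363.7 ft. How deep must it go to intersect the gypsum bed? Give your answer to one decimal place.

70.0 ft

Let the plane be z = a·E + b·N + c.
W-2−W-1: −181a − 483b = 0.1;  W-3−W-1: −79a + 664b = 98.6.
Solving gives a = −0.30119, b = 0.11266.
Then c = 353.4 − a·83 − b·218 = 353.84.
At (551, 939): z_contact = −165.95 + 105.79 + 353.84 = 293.67 ft.
Depth below ground = 363.7 − 293.67 = 70.0 ft.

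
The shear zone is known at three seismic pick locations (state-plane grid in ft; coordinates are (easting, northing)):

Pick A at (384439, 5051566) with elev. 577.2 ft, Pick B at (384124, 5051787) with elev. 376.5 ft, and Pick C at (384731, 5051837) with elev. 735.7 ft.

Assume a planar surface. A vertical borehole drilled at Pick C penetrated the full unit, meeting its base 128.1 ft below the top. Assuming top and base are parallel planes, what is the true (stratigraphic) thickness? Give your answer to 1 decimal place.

109.9 ft

Two edge vectors: Pick A→Pick B = (-315, 221, -200.7), Pick A→Pick C = (292, 271, 158.5).
Normal n = (Pick A→Pick B) × (Pick A→Pick C) = (89418.2, -8676.9, -149897).
So ∂z/∂E = −n_x/n_z = 0.59653 and ∂z/∂N = −n_y/n_z = −0.05789.
|∇z| = √(a²+b²) = 0.59933, so dip δ = arctan(0.59933) = 30.94°.
True thickness = vertical thickness × cos δ = 128.1 × cos 30.94° = 109.9 ft.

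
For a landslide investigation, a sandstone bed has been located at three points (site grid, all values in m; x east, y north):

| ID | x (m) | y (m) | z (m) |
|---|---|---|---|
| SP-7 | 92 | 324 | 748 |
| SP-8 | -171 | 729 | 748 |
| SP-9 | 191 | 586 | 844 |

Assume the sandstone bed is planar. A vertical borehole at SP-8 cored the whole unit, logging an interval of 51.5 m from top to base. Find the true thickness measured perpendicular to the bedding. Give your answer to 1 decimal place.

47.4 m

Let the plane be z = a·x + b·y + c.
SP-8−SP-7: −263a + 405b = 0;  SP-9−SP-7: 99a + 262b = 96.
Solving gives a = 0.35669, b = 0.23163.
|∇z| = √(a²+b²) = 0.42530, so dip δ = arctan(0.42530) = 23.04°.
True thickness = vertical thickness × cos δ = 51.5 × cos 23.04° = 47.4 m.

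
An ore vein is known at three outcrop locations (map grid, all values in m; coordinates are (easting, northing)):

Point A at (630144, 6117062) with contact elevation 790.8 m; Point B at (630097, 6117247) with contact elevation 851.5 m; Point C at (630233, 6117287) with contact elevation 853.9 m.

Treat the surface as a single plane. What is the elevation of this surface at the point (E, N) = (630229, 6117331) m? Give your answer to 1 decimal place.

Two edge vectors: Point A→Point B = (-47, 185, 60.7), Point A→Point C = (89, 225, 63.1).
Normal n = (Point A→Point B) × (Point A→Point C) = (-1984, 8368, -27040).
So ∂z/∂E = −n_x/n_z = −0.073372781 and ∂z/∂N = −n_y/n_z = 0.309467456.
Intercept c from Point A: 790.8 + 46235.42 − 1893031.61 = −1846005.40.
At (630229, 6117331): z = −46241.7 + 1893114.9 − 1846005.40 = 867.8 m.

867.8 m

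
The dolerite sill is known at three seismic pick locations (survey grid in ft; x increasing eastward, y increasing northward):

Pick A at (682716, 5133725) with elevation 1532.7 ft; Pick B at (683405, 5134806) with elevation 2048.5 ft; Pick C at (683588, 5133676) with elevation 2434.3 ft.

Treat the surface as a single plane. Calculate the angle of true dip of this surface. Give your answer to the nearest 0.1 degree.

Two edge vectors: Pick A→Pick B = (689, 1081, 515.8), Pick A→Pick C = (872, -49, 901.6).
Normal n = (Pick A→Pick B) × (Pick A→Pick C) = (999903.8, -171424.8, -976393).
So ∂z/∂x = −n_x/n_z = 1.02408 and ∂z/∂y = −n_y/n_z = −0.17557.
Gradient magnitude |∇z| = √(a² + b²) = √(1.04874 + 0.03082) = 1.03902.
True dip = arctan(1.03902) = 46.1°, dipping toward W (azimuth ≈ 280°).

46.1°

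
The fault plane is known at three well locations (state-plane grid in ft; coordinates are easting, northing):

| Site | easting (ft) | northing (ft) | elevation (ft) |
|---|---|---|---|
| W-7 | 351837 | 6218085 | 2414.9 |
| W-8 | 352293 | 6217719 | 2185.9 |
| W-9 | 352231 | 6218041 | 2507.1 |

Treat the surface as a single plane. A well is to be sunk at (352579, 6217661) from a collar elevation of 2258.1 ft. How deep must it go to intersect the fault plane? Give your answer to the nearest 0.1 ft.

33.0 ft

Two edge vectors: W-7→W-8 = (456, -366, -229), W-7→W-9 = (394, -44, 92.2).
Normal n = (W-7→W-8) × (W-7→W-9) = (-43821.2, -132269.2, 124140).
So ∂z/∂easting = −n_x/n_z = 0.352998228 and ∂z/∂northing = −n_y/n_z = 1.065484131.
Intercept c from W-7: 2414.9 − 124197.84 − 6625270.89 = −6747053.83.
At (352579, 6217661): z_contact = 124459.76 + 6624819.13 − 6747053.83 = 2225.06 ft.
Depth below ground = 2258.1 − 2225.06 = 33.0 ft.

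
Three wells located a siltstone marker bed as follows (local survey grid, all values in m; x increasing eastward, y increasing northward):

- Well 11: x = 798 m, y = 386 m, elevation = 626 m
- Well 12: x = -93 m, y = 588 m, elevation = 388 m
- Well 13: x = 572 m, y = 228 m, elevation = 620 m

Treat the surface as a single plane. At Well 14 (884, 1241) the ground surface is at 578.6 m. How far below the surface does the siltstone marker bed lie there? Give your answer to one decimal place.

Let the plane be z = a·x + b·y + c.
Well 12−Well 11: −891a + 202b = −238;  Well 13−Well 11: −226a − 158b = −6.
Solving gives a = 0.208207, b = −0.259840.
Then c = 626 − a·798 − b·386 = 560.15.
At (884, 1241): z_contact = 184.05 − 322.46 + 560.15 = 421.74 m.
Depth below ground = 578.6 − 421.74 = 156.9 m.

156.9 m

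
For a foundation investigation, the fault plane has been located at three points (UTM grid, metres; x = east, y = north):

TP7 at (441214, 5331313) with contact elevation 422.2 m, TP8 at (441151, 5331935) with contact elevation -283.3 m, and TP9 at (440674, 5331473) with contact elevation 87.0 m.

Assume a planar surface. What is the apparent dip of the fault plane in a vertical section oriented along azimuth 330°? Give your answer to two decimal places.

47.81°

Let the plane be z = a·x + b·y + c.
TP8−TP7: −63a + 622b = −705.5;  TP9−TP7: −540a + 160b = −335.2.
Solving gives a = 0.29348, b = −1.10452.
Unit vector along 330° is (sin 330°, cos 330°) = (-0.5000, 0.8660).
Slope in that direction = a·(-0.5000) + b·(0.8660) = −1.10328.
Apparent dip = arctan|1.10328| = 47.81° (true dip is 48.8°, so apparent ≤ true as expected).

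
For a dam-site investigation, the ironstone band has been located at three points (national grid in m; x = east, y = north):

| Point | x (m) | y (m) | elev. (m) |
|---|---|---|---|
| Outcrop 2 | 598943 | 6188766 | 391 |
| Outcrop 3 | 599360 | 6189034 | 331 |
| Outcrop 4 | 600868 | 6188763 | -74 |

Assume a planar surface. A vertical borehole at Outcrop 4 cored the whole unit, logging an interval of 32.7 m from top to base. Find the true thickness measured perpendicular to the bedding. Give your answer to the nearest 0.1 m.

Two edge vectors: Outcrop 2→Outcrop 3 = (417, 268, -60), Outcrop 2→Outcrop 4 = (1925, -3, -465).
Normal n = (Outcrop 2→Outcrop 3) × (Outcrop 2→Outcrop 4) = (-124800, 78405, -517151).
So ∂z/∂x = −n_x/n_z = −0.24132 and ∂z/∂y = −n_y/n_z = 0.15161.
|∇z| = √(a²+b²) = 0.28499, so dip δ = arctan(0.28499) = 15.91°.
True thickness = vertical thickness × cos δ = 32.7 × cos 15.91° = 31.4 m.

31.4 m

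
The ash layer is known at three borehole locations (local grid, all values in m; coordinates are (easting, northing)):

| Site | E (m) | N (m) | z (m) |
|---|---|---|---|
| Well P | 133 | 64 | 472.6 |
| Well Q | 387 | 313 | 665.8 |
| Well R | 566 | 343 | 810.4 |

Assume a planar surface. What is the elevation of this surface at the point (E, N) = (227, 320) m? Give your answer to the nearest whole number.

Two edge vectors: Well P→Well Q = (254, 249, 193.2), Well P→Well R = (433, 279, 337.8).
Normal n = (Well P→Well Q) × (Well P→Well R) = (30209.4, -2145.6, -36951).
So ∂z/∂E = −n_x/n_z = 0.81755 and ∂z/∂N = −n_y/n_z = −0.05807.
Intercept c from Well P: 472.6 − 108.73 + 3.72 = 367.58.
At (227, 320): z = 185.6 − 18.6 + 367.58 = 534.6 m.

535 m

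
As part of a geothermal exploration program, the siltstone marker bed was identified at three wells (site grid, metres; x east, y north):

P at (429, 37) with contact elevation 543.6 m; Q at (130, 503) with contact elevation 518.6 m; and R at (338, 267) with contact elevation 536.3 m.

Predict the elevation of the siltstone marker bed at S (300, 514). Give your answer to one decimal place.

Let the plane be z = a·x + b·y + c.
Q−P: −299a + 466b = −25;  R−P: −91a + 230b = −7.3.
Solving gives a = 0.08907, b = 0.00350.
Then c = 543.6 − a·429 − b·37 = 505.26.
At (300, 514): z = 26.7 + 1.8 + 505.26 = 533.8 m.

533.8 m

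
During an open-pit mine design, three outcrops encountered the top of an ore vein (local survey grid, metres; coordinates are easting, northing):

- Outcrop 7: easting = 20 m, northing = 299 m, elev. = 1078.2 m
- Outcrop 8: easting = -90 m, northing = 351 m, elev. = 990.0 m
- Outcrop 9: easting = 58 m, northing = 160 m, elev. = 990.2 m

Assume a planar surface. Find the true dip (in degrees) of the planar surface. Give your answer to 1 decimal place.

Two edge vectors: Outcrop 7→Outcrop 8 = (-110, 52, -88.2), Outcrop 7→Outcrop 9 = (38, -139, -88).
Normal n = (Outcrop 7→Outcrop 8) × (Outcrop 7→Outcrop 9) = (-16835.8, -13031.6, 13314).
So ∂z/∂easting = −n_x/n_z = 1.26452 and ∂z/∂northing = −n_y/n_z = 0.97879.
Gradient magnitude |∇z| = √(a² + b²) = √(1.59901 + 0.95803) = 1.59907.
True dip = arctan(1.59907) = 58.0°, dipping toward SW (azimuth ≈ 232°).

58.0°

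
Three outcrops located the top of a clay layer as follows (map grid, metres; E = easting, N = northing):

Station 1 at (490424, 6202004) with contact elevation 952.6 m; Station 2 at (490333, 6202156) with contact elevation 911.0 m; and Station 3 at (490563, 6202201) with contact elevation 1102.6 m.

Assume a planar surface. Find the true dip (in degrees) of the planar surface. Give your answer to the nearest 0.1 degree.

39.3°

Let the plane be z = a·E + b·N + c.
Station 2−Station 1: −91a + 152b = −41.6;  Station 3−Station 1: 139a + 197b = 150.
Solving gives a = 0.79363, b = 0.20145.
Gradient magnitude |∇z| = √(a² + b²) = √(0.62985 + 0.04058) = 0.81880.
True dip = arctan(0.81880) = 39.3°, dipping toward WSW (azimuth ≈ 256°).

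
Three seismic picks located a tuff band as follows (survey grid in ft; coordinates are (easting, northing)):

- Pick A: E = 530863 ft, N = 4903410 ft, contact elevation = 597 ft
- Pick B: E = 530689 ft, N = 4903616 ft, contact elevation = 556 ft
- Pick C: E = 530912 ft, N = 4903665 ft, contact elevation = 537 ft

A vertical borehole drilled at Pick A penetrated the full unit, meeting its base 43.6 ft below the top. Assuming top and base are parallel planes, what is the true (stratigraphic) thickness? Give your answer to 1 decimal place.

Let the plane be z = a·E + b·N + c.
Pick B−Pick A: −174a + 206b = −41;  Pick C−Pick A: 49a + 255b = −60.
Solving gives a = −0.03498, b = −0.22857.
|∇z| = √(a²+b²) = 0.23123, so dip δ = arctan(0.23123) = 13.02°.
True thickness = vertical thickness × cos δ = 43.6 × cos 13.02° = 42.5 ft.

42.5 ft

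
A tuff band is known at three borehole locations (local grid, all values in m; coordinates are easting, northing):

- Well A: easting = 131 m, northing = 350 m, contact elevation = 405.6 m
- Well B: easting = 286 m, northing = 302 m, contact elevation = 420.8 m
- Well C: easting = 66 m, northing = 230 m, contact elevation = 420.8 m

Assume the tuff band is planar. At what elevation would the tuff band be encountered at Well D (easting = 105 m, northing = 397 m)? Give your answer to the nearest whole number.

Let the plane be z = a·easting + b·northing + c.
Well B−Well A: 155a − 48b = 15.2;  Well C−Well A: −65a − 120b = 15.2.
Solving gives a = 0.05039, b = −0.15396.
Then c = 405.6 − a·131 − b·350 = 452.89.
At (105, 397): z = 5.3 − 61.1 + 452.89 = 397.1 m.

397 m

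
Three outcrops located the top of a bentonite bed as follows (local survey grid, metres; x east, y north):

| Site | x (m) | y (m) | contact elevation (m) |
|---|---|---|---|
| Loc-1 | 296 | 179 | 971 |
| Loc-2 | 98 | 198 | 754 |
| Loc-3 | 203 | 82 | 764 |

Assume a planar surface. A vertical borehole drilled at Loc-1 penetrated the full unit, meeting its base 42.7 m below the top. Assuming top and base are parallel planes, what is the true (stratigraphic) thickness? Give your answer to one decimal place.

Let the plane be z = a·x + b·y + c.
Loc-2−Loc-1: −198a + 19b = −217;  Loc-3−Loc-1: −93a − 97b = −207.
Solving gives a = 1.19115, b = 0.99199.
|∇z| = √(a²+b²) = 1.55012, so dip δ = arctan(1.55012) = 57.17°.
True thickness = vertical thickness × cos δ = 42.7 × cos 57.17° = 23.1 m.

23.1 m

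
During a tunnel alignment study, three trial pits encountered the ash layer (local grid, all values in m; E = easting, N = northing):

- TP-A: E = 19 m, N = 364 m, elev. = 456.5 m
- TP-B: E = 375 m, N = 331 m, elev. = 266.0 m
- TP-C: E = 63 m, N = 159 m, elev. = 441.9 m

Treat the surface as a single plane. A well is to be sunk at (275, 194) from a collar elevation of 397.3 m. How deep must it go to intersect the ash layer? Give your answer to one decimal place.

71.3 m

Two edge vectors: TP-A→TP-B = (356, -33, -190.5), TP-A→TP-C = (44, -205, -14.6).
Normal n = (TP-A→TP-B) × (TP-A→TP-C) = (-38570.7, -3184.4, -71528).
So ∂z/∂E = −n_x/n_z = −0.53924 and ∂z/∂N = −n_y/n_z = −0.04452.
Intercept c from TP-A: 456.5 + 10.25 + 16.21 = 482.95.
At (275, 194): z_contact = −148.29 − 8.64 + 482.95 = 326.02 m.
Depth below ground = 397.3 − 326.02 = 71.3 m.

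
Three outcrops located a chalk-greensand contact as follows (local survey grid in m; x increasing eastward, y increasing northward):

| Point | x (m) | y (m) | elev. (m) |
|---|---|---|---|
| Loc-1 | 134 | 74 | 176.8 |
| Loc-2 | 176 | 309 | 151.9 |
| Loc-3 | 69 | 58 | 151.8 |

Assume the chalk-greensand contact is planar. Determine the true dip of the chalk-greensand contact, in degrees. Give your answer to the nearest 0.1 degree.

25.0°

Let the plane be z = a·x + b·y + c.
Loc-2−Loc-1: 42a + 235b = −24.9;  Loc-3−Loc-1: −65a − 16b = −25.
Solving gives a = 0.42960, b = −0.18274.
Gradient magnitude |∇z| = √(a² + b²) = √(0.18455 + 0.03339) = 0.46685.
True dip = arctan(0.46685) = 25.0°, dipping toward WNW (azimuth ≈ 293°).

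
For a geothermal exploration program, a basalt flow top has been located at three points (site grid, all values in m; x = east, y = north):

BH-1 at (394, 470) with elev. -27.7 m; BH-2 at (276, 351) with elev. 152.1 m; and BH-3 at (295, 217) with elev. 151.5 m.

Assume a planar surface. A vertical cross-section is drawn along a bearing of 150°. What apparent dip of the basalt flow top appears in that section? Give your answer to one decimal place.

Let the plane be z = a·x + b·y + c.
BH-2−BH-1: −118a − 119b = 179.8;  BH-3−BH-1: −99a − 253b = 179.2.
Solving gives a = −1.33706, b = −0.18510.
Unit vector along 150° is (sin 150°, cos 150°) = (0.5000, -0.8660).
Slope in that direction = a·(0.5000) + b·(-0.8660) = −0.50822.
Apparent dip = arctan|0.50822| = 26.9° (true dip is 53.5°, so apparent ≤ true as expected).

26.9°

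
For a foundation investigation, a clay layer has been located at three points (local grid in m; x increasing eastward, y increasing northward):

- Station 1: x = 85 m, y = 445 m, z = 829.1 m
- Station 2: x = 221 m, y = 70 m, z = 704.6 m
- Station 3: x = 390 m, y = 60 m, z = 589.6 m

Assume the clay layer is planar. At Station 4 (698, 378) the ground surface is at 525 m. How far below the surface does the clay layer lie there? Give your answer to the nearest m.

116 m

Two edge vectors: Station 1→Station 2 = (136, -375, -124.5), Station 1→Station 3 = (305, -385, -239.5).
Normal n = (Station 1→Station 2) × (Station 1→Station 3) = (41880, -5400.5, 62015).
So ∂z/∂x = −n_x/n_z = −0.67532 and ∂z/∂y = −n_y/n_z = 0.08708.
Intercept c from Station 1: 829.1 + 57.40 − 38.75 = 847.75.
At (698, 378): z_contact = −471.4 + 32.9 + 847.75 = 409.3 m.
Depth below ground = 525 − 409.3 = 116 m.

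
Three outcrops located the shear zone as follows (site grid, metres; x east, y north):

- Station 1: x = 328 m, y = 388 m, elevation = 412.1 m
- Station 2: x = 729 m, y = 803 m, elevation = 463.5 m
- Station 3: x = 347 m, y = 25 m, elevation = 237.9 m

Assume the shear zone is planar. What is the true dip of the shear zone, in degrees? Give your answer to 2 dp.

Let the plane be z = a·x + b·y + c.
Station 2−Station 1: 401a + 415b = 51.4;  Station 3−Station 1: 19a − 363b = −174.2.
Solving gives a = −0.34953, b = 0.46159.
Gradient magnitude |∇z| = √(a² + b²) = √(0.12217 + 0.21307) = 0.57900.
True dip = arctan(0.57900) = 30.07°, dipping toward SE (azimuth ≈ 143°).

30.07°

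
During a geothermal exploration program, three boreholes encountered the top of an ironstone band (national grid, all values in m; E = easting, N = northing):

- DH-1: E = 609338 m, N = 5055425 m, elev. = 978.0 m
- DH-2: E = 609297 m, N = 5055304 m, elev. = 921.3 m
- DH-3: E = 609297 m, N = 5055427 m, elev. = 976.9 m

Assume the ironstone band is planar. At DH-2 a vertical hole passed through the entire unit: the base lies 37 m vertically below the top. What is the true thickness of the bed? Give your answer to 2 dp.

Let the plane be z = a·E + b·N + c.
DH-2−DH-1: −41a − 121b = −56.7;  DH-3−DH-1: −41a + 2b = −1.1.
Solving gives a = 0.04888, b = 0.45203.
|∇z| = √(a²+b²) = 0.45467, so dip δ = arctan(0.45467) = 24.45°.
True thickness = vertical thickness × cos δ = 37 × cos 24.45° = 33.68 m.

33.68 m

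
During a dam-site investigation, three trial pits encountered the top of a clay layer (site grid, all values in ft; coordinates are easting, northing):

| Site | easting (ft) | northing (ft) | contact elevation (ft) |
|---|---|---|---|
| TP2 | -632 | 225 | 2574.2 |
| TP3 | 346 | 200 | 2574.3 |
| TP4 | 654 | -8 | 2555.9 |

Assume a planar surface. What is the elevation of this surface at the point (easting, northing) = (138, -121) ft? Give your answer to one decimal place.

Let the plane be z = a·easting + b·northing + c.
TP3−TP2: 978a − 25b = 0.1;  TP4−TP2: 1286a − 233b = −18.3.
Solving gives a = 0.00246, b = 0.09210.
Then c = 2574.2 − a·-632 − b·225 = 2555.03.
At (138, -121): z = 0.3 − 11.1 + 2555.03 = 2544.2 ft.

2544.2 ft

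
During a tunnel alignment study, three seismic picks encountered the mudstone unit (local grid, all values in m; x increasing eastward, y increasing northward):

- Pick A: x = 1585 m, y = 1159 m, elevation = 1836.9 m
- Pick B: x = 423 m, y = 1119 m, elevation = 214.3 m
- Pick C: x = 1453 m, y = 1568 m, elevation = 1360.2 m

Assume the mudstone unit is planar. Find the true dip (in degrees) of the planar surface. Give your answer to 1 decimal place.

Two edge vectors: Pick A→Pick B = (-1162, -40, -1622.6), Pick A→Pick C = (-132, 409, -476.7).
Normal n = (Pick A→Pick B) × (Pick A→Pick C) = (682711.4, -339742.2, -480538).
So ∂z/∂x = −n_x/n_z = 1.42072 and ∂z/∂y = −n_y/n_z = −0.70700.
Gradient magnitude |∇z| = √(a² + b²) = √(2.01845 + 0.49985) = 1.58692.
True dip = arctan(1.58692) = 57.8°, dipping toward WNW (azimuth ≈ 296°).

57.8°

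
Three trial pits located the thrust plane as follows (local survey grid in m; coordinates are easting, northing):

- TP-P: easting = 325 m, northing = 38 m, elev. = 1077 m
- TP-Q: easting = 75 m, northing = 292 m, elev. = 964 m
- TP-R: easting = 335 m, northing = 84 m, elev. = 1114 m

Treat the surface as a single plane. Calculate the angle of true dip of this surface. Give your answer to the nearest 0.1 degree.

Let the plane be z = a·easting + b·northing + c.
TP-Q−TP-P: −250a + 254b = −113;  TP-R−TP-P: 10a + 46b = 37.
Solving gives a = 1.03960, b = 0.57835.
Gradient magnitude |∇z| = √(a² + b²) = √(1.08077 + 0.33449) = 1.18965.
True dip = arctan(1.18965) = 50.0°, dipping toward WSW (azimuth ≈ 241°).

50.0°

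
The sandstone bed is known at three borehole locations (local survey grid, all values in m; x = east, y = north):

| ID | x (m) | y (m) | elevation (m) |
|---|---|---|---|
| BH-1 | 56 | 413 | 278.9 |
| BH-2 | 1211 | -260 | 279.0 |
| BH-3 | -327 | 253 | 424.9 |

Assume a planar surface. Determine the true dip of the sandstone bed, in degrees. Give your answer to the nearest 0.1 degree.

23.8°

Let the plane be z = a·x + b·y + c.
BH-2−BH-1: 1155a − 673b = 0.1;  BH-3−BH-1: −383a − 160b = 146.
Solving gives a = −0.22199, b = −0.38112.
Gradient magnitude |∇z| = √(a² + b²) = √(0.04928 + 0.14525) = 0.44106.
True dip = arctan(0.44106) = 23.8°, dipping toward NNE (azimuth ≈ 030°).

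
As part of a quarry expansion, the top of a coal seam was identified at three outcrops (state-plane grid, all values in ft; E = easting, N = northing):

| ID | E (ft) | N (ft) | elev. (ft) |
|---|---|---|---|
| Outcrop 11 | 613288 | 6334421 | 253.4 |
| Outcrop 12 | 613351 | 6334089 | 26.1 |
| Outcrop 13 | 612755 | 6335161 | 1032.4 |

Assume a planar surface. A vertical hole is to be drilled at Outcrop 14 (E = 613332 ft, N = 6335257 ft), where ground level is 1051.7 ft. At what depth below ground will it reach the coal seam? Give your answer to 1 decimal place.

Two edge vectors: Outcrop 11→Outcrop 12 = (63, -332, -227.3), Outcrop 11→Outcrop 13 = (-533, 740, 779).
Normal n = (Outcrop 11→Outcrop 12) × (Outcrop 11→Outcrop 13) = (-90426, 72073.9, -130336).
So ∂z/∂E = −n_x/n_z = −0.693791431 and ∂z/∂N = −n_y/n_z = 0.552985361.
Intercept c from Outcrop 11: 253.4 + 425493.96 − 3502842.08 = −3077094.72.
At (613332, 6335257): z_contact = −425524.49 + 3503304.38 − 3077094.72 = 685.17 ft.
Depth below ground = 1051.7 − 685.17 = 366.5 ft.

366.5 ft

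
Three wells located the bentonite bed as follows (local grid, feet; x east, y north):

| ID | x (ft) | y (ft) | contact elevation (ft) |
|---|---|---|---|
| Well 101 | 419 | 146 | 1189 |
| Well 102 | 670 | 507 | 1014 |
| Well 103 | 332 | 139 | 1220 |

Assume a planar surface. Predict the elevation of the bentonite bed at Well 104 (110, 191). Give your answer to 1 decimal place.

Two edge vectors: Well 101→Well 102 = (251, 361, -175), Well 101→Well 103 = (-87, -7, 31).
Normal n = (Well 101→Well 102) × (Well 101→Well 103) = (9966, 7444, 29650).
So ∂z/∂x = −n_x/n_z = −0.33612 and ∂z/∂y = −n_y/n_z = −0.25106.
Intercept c from Well 101: 1189 + 140.83 + 36.66 = 1366.49.
At (110, 191): z = −37.0 − 48.0 + 1366.49 = 1281.6 ft.

1281.6 ft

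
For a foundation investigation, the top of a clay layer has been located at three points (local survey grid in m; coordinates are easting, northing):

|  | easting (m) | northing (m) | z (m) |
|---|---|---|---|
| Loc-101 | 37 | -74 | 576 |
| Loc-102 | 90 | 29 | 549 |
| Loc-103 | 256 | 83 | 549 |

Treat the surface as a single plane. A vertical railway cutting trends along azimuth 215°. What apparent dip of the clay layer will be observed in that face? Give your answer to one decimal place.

11.3°

Two edge vectors: Loc-101→Loc-102 = (53, 103, -27), Loc-101→Loc-103 = (219, 157, -27).
Normal n = (Loc-101→Loc-102) × (Loc-101→Loc-103) = (1458, -4482, -14236).
So ∂z/∂easting = −n_x/n_z = 0.10242 and ∂z/∂northing = −n_y/n_z = −0.31484.
Unit vector along 215° is (sin 215°, cos 215°) = (-0.5736, -0.8192).
Slope in that direction = a·(-0.5736) + b·(-0.8192) = 0.19915.
Apparent dip = arctan|0.19915| = 11.3° (true dip is 18.3°, so apparent ≤ true as expected).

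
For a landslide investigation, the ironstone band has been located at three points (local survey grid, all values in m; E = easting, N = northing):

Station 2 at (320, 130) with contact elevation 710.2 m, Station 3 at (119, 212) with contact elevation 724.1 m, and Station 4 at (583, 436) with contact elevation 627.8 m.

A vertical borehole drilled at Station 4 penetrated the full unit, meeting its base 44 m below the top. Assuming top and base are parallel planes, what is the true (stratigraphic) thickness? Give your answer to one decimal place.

43.1 m

Two edge vectors: Station 2→Station 3 = (-201, 82, 13.9), Station 2→Station 4 = (263, 306, -82.4).
Normal n = (Station 2→Station 3) × (Station 2→Station 4) = (-11010.2, -12906.7, -83072).
So ∂z/∂E = −n_x/n_z = −0.13254 and ∂z/∂N = −n_y/n_z = −0.15537.
|∇z| = √(a²+b²) = 0.20422, so dip δ = arctan(0.20422) = 11.54°.
True thickness = vertical thickness × cos δ = 44 × cos 11.54° = 43.1 m.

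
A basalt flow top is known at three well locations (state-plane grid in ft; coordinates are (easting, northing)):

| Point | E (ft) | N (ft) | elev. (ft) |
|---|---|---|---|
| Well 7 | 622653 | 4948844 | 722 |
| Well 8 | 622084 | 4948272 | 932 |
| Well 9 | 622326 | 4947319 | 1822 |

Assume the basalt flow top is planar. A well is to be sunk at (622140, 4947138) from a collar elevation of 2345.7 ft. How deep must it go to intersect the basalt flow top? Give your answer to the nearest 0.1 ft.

459.9 ft

Let the plane be z = a·E + b·N + c.
Well 8−Well 7: −569a − 572b = 210;  Well 9−Well 7: −327a − 1525b = 1100.
Solving gives a = 0.453883684, b = −0.818636042.
Then c = 722 − a·622653 − b·4948844 = 3769412.03.
At (622140, 4947138): z_contact = 282379.20 − 4049905.47 + 3769412.03 = 1885.75 ft.
Depth below ground = 2345.7 − 1885.75 = 459.9 ft.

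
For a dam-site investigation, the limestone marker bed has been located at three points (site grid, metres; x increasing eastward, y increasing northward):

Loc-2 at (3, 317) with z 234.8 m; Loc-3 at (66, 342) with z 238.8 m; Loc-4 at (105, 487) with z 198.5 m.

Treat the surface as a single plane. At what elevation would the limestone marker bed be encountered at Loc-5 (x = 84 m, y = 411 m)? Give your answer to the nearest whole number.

Let the plane be z = a·x + b·y + c.
Loc-3−Loc-2: 63a + 25b = 4;  Loc-4−Loc-2: 102a + 170b = −36.3.
Solving gives a = 0.19455, b = −0.33026.
Then c = 234.8 − a·3 − b·317 = 338.91.
At (84, 411): z = 16.3 − 135.7 + 338.91 = 219.5 m.

220 m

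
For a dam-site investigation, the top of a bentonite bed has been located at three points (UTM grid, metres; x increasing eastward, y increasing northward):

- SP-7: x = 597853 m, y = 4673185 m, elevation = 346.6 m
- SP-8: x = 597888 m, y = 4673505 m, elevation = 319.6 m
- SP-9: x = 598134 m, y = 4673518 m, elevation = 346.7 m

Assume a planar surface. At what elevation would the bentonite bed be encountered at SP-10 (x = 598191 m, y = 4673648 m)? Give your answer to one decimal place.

Two edge vectors: SP-7→SP-8 = (35, 320, -27), SP-7→SP-9 = (281, 333, 0.1).
Normal n = (SP-7→SP-8) × (SP-7→SP-9) = (9023, -7590.5, -78265).
So ∂z/∂x = −n_x/n_z = 0.115287804 and ∂z/∂y = −n_y/n_z = −0.096984604.
Intercept c from SP-7: 346.6 − 68925.16 + 453226.99 = 384648.44.
At (598191, 4673648): z = 68964.1 − 453271.9 + 384648.44 = 340.7 m.

340.7 m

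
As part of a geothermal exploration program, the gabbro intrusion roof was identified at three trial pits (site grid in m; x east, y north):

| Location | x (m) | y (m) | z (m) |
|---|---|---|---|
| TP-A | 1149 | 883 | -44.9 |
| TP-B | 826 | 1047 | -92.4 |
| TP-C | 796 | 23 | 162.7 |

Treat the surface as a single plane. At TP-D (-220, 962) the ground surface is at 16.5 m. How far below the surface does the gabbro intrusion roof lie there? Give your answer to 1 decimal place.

Let the plane be z = a·x + b·y + c.
TP-B−TP-A: −323a + 164b = −47.5;  TP-C−TP-A: −353a − 860b = 207.6.
Solving gives a = 0.020269, b = −0.249715.
Then c = -44.9 − a·1149 − b·883 = 152.31.
At (-220, 962): z_contact = −4.46 − 240.23 + 152.31 = -92.38 m.
Depth below ground = 16.5 − (-92.38) = 108.9 m.

108.9 m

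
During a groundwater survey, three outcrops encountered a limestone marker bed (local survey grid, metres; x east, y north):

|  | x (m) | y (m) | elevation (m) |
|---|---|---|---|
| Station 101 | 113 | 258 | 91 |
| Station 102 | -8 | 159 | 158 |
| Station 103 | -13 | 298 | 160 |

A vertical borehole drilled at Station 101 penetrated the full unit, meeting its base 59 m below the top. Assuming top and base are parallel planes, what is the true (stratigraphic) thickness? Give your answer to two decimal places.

Let the plane be z = a·x + b·y + c.
Station 102−Station 101: −121a − 99b = 67;  Station 103−Station 101: −126a + 40b = 69.
Solving gives a = −0.54932, b = −0.00537.
|∇z| = √(a²+b²) = 0.54935, so dip δ = arctan(0.54935) = 28.78°.
True thickness = vertical thickness × cos δ = 59 × cos 28.78° = 51.71 m.

51.71 m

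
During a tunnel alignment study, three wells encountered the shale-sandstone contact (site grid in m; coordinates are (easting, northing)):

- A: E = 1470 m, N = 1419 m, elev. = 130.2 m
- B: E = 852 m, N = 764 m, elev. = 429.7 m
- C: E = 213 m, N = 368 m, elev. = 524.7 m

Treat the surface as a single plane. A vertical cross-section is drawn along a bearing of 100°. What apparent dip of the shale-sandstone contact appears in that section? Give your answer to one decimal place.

24.3°

Two edge vectors: A→B = (-618, -655, 299.5), A→C = (-1257, -1051, 394.5).
Normal n = (A→B) × (A→C) = (56377, -132670.5, -173817).
So ∂z/∂E = −n_x/n_z = 0.32435 and ∂z/∂N = −n_y/n_z = −0.76328.
Unit vector along 100° is (sin 100°, cos 100°) = (0.9848, -0.1736).
Slope in that direction = a·(0.9848) + b·(-0.1736) = 0.45196.
Apparent dip = arctan|0.45196| = 24.3° (true dip is 39.7°, so apparent ≤ true as expected).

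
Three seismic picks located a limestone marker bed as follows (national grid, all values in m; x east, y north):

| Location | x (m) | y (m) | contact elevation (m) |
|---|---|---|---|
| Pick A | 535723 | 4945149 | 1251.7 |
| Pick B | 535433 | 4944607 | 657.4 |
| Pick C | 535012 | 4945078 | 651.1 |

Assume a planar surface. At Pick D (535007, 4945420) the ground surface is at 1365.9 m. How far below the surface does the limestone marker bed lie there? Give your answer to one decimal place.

Let the plane be z = a·x + b·y + c.
Pick B−Pick A: −290a − 542b = −594.3;  Pick C−Pick A: −711a − 71b = −600.6.
Solving gives a = 0.776731493, b = 0.680900124.
Then c = 1251.7 − a·535723 − b·4945149 = −3782013.79.
At (535007, 4945420): z_contact = 415556.79 + 3367337.09 − 3782013.79 = 880.08 m.
Depth below ground = 1365.9 − 880.08 = 485.8 m.

485.8 m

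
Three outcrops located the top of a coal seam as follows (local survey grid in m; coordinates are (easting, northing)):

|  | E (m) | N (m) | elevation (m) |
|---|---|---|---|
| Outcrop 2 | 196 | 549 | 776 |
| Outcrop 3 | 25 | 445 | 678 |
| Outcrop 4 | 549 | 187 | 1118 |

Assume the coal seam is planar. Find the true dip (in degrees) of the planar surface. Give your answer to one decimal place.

Let the plane be z = a·E + b·N + c.
Outcrop 3−Outcrop 2: −171a − 104b = −98;  Outcrop 4−Outcrop 2: 353a − 362b = 342.
Solving gives a = 0.72043, b = −0.24224.
Gradient magnitude |∇z| = √(a² + b²) = √(0.51901 + 0.05868) = 0.76006.
True dip = arctan(0.76006) = 37.2°, dipping toward WNW (azimuth ≈ 289°).

37.2°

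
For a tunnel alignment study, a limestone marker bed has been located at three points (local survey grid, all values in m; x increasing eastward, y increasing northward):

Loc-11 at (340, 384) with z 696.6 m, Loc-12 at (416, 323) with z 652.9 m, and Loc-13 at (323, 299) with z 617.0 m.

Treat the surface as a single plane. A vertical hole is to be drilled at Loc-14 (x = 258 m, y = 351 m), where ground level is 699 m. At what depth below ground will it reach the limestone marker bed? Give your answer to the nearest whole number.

45 m

Two edge vectors: Loc-11→Loc-12 = (76, -61, -43.7), Loc-11→Loc-13 = (-17, -85, -79.6).
Normal n = (Loc-11→Loc-12) × (Loc-11→Loc-13) = (1141.1, 6792.5, -7497).
So ∂z/∂x = −n_x/n_z = 0.15221 and ∂z/∂y = −n_y/n_z = 0.90603.
Intercept c from Loc-11: 696.6 − 51.75 − 347.92 = 296.93.
At (258, 351): z_contact = 39.3 + 318.0 + 296.93 = 654.2 m.
Depth below ground = 699 − 654.2 = 45 m.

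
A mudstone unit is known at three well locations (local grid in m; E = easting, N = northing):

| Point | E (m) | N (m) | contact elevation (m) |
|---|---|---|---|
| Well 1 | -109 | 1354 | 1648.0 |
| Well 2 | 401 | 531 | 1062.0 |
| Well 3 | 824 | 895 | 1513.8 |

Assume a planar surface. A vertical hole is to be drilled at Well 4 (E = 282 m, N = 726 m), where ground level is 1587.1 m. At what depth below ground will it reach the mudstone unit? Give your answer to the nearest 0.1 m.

Two edge vectors: Well 1→Well 2 = (510, -823, -586), Well 1→Well 3 = (933, -459, -134.2).
Normal n = (Well 1→Well 2) × (Well 1→Well 3) = (-158527.4, -478296, 533769).
So ∂z/∂E = −n_x/n_z = 0.296996 and ∂z/∂N = −n_y/n_z = 0.896073.
Intercept c from Well 1: 1648 + 32.37 − 1213.28 = 467.09.
At (282, 726): z_contact = 83.75 + 650.55 + 467.09 = 1201.39 m.
Depth below ground = 1587.1 − 1201.39 = 385.7 m.

385.7 m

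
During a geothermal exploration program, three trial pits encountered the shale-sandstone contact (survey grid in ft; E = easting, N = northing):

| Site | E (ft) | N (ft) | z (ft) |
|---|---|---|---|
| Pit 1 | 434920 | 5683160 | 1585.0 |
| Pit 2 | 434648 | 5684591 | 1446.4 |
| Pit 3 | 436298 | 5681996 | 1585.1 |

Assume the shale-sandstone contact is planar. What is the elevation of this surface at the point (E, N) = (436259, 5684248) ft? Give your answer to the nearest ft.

1329 ft

Two edge vectors: Pit 1→Pit 2 = (-272, 1431, -138.6), Pit 1→Pit 3 = (1378, -1164, 0.1).
Normal n = (Pit 1→Pit 2) × (Pit 1→Pit 3) = (-161187.3, -190963.6, -1655310).
So ∂z/∂E = −n_x/n_z = −0.09737590 and ∂z/∂N = −n_y/n_z = −0.11536425.
Intercept c from Pit 1: 1585 + 42350.73 + 655633.50 = 699569.23.
At (436259, 5684248): z = −42481.1 − 655759.0 + 699569.23 = 1329.1 ft.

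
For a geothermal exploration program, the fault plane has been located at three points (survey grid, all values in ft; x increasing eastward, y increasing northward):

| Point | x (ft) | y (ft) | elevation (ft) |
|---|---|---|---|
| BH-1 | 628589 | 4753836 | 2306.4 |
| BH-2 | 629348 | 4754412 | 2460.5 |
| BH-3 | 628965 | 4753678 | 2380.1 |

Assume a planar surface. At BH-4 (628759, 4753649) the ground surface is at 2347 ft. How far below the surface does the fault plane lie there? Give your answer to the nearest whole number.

8 ft

Let the plane be z = a·x + b·y + c.
BH-2−BH-1: 759a + 576b = 154.1;  BH-3−BH-1: 376a − 158b = 73.7.
Solving gives a = 0.19851232, b = 0.00595338.
Then c = 2306.4 − a·628589 − b·4753836 = −150777.65.
At (628759, 4753649): z_contact = 124816.4 + 28300.3 − 150777.65 = 2339.0 ft.
Depth below ground = 2347 − 2339.0 = 8 ft.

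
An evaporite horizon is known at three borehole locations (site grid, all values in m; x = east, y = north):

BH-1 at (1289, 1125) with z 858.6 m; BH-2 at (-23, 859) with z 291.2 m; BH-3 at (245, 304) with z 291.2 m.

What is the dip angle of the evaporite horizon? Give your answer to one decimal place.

Let the plane be z = a·x + b·y + c.
BH-2−BH-1: −1312a − 266b = −567.4;  BH-3−BH-1: −1044a − 821b = −567.4.
Solving gives a = 0.39391, b = 0.19021.
Gradient magnitude |∇z| = √(a² + b²) = √(0.15516 + 0.03618) = 0.43743.
True dip = arctan(0.43743) = 23.6°, dipping toward WSW (azimuth ≈ 244°).

23.6°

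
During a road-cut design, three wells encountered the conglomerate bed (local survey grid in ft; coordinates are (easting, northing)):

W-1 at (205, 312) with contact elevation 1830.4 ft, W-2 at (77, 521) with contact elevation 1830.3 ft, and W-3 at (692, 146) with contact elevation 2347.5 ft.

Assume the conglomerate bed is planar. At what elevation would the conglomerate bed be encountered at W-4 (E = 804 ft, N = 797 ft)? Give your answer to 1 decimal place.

3032.4 ft

Let the plane be z = a·E + b·N + c.
W-2−W-1: −128a + 209b = −0.1;  W-3−W-1: 487a − 166b = 517.1.
Solving gives a = 1.34174, b = 0.82126.
Then c = 1830.4 − a·205 − b·312 = 1299.11.
At (804, 797): z = 1078.8 + 654.5 + 1299.11 = 3032.4 ft.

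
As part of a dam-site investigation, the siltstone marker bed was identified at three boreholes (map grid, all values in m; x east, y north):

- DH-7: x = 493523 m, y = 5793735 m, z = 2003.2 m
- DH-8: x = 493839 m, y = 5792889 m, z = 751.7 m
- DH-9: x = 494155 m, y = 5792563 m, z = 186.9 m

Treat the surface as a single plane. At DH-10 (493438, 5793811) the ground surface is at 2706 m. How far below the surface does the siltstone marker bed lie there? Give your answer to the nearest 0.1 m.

Let the plane be z = a·x + b·y + c.
DH-8−DH-7: 316a − 846b = −1251.5;  DH-9−DH-7: 632a − 1172b = −1816.3.
Solving gives a = −0.424974440, b = 1.320576923.
Then c = 2003.2 − a·493523 − b·5793735 = −7439334.88.
At (493438, 5793811): z_contact = −209698.54 + 7651173.10 − 7439334.88 = 2139.69 m.
Depth below ground = 2706 − 2139.69 = 566.3 m.

566.3 m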